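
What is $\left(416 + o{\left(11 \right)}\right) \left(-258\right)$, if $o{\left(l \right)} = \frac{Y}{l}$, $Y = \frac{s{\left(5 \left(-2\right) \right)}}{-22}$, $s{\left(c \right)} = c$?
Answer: $- \frac{12987978}{121} \approx -1.0734 \cdot 10^{5}$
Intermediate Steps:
$Y = \frac{5}{11}$ ($Y = \frac{5 \left(-2\right)}{-22} = \left(-10\right) \left(- \frac{1}{22}\right) = \frac{5}{11} \approx 0.45455$)
$o{\left(l \right)} = \frac{5}{11 l}$
$\left(416 + o{\left(11 \right)}\right) \left(-258\right) = \left(416 + \frac{5}{11 \cdot 11}\right) \left(-258\right) = \left(416 + \frac{5}{11} \cdot \frac{1}{11}\right) \left(-258\right) = \left(416 + \frac{5}{121}\right) \left(-258\right) = \frac{50341}{121} \left(-258\right) = - \frac{12987978}{121}$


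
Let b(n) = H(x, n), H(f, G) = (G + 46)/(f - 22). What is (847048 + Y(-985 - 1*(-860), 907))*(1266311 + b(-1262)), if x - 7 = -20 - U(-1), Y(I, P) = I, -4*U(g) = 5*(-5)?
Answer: 16087393159747/15 ≈ 1.0725e+12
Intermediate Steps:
U(g) = 25/4 (U(g) = -5*(-5)/4 = -¼*(-25) = 25/4)
x = -77/4 (x = 7 + (-20 - 1*25/4) = 7 + (-20 - 25/4) = 7 - 105/4 = -77/4 ≈ -19.250)
H(f, G) = (46 + G)/(-22 + f)
b(n) = -184/165 - 4*n/165 (b(n) = (46 + n)/(-22 - 77/4) = (46 + n)/(-165/4) = -4*(46 + n)/165 = -184/165 - 4*n/165)
(847048 + Y(-985 - 1*(-860), 907))*(1266311 + b(-1262)) = (847048 + (-985 - 1*(-860)))*(1266311 + (-184/165 - 4/165*(-1262))) = (847048 + (-985 + 860))*(1266311 + (-184/165 + 5048/165)) = (847048 - 125)*(1266311 + 4864/165) = 846923*(208946179/165) = 16087393159747/15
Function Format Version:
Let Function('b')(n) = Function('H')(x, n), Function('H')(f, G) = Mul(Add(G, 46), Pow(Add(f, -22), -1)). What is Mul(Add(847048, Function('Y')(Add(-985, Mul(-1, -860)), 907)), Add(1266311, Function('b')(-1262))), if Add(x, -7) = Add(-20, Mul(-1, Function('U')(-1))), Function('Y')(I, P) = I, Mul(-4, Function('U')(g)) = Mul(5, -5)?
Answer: Rational(16087393159747, 15) ≈ 1.0725e+12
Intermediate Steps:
Function('U')(g) = Rational(25, 4) (Function('U')(g) = Mul(Rational(-1, 4), Mul(5, -5)) = Mul(Rational(-1, 4), -25) = Rational(25, 4))
x = Rational(-77, 4) (x = Add(7, Add(-20, Mul(-1, Rational(25, 4)))) = Add(7, Add(-20, Rational(-25, 4))) = Add(7, Rational(-105, 4)) = Rational(-77, 4) ≈ -19.250)
Function('H')(f, G) = Mul(Pow(Add(-22, f), -1), Add(46, G)) (Function('H')(f, G) = Mul(Add(46, G), Pow(Add(-22, f), -1)) = Mul(Pow(Add(-22, f), -1), Add(46, G)))
Function('b')(n) = Add(Rational(-184, 165), Mul(Rational(-4, 165), n)) (Function('b')(n) = Mul(Pow(Add(-22, Rational(-77, 4)), -1), Add(46, n)) = Mul(Pow(Rational(-165, 4), -1), Add(46, n)) = Mul(Rational(-4, 165), Add(46, n)) = Add(Rational(-184, 165), Mul(Rational(-4, 165), n)))
Mul(Add(847048, Function('Y')(Add(-985, Mul(-1, -860)), 907)), Add(1266311, Function('b')(-1262))) = Mul(Add(847048, Add(-985, Mul(-1, -860))), Add(1266311, Add(Rational(-184, 165), Mul(Rational(-4, 165), -1262)))) = Mul(Add(847048, Add(-985, 860)), Add(1266311, Add(Rational(-184, 165), Rational(5048, 165)))) = Mul(Add(847048, -125), Add(1266311, Rational(4864, 165))) = Mul(846923, Rational(208946179, 165)) = Rational(16087393159747, 15)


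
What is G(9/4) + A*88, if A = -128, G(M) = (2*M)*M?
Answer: -90031/8 ≈ -11254.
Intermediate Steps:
G(M) = 2*M²
G(9/4) + A*88 = 2*(9/4)² - 128*88 = 2*(9*(¼))² - 11264 = 2*(9/4)² - 11264 = 2*(81/16) - 11264 = 81/8 - 11264 = -90031/8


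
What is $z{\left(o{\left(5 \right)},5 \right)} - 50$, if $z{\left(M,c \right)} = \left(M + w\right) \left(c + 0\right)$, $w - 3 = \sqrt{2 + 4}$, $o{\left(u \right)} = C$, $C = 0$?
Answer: $-35 + 5 \sqrt{6} \approx -22.753$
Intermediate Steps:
$o{\left(u \right)} = 0$
$w = 3 + \sqrt{6}$ ($w = 3 + \sqrt{2 + 4} = 3 + \sqrt{6} \approx 5.4495$)
$z{\left(M,c \right)} = c \left(3 + M + \sqrt{6}\right)$ ($z{\left(M,c \right)} = \left(M + \left(3 + \sqrt{6}\right)\right) \left(c + 0\right) = \left(3 + M + \sqrt{6}\right) c = c \left(3 + M + \sqrt{6}\right)$)
$z{\left(o{\left(5 \right)},5 \right)} - 50 = 5 \left(3 + 0 + \sqrt{6}\right) - 50 = 5 \left(3 + \sqrt{6}\right) - 50 = \left(15 + 5 \sqrt{6}\right) - 50 = -35 + 5 \sqrt{6}$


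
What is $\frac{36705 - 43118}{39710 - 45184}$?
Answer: $\frac{6413}{5474} \approx 1.1715$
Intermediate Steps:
$\frac{36705 - 43118}{39710 - 45184} = - \frac{6413}{-5474} = \left(-6413\right) \left(- \frac{1}{5474}\right) = \frac{6413}{5474}$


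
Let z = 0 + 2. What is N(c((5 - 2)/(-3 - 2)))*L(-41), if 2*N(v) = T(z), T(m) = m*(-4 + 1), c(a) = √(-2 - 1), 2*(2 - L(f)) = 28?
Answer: 36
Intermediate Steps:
L(f) = -12 (L(f) = 2 - ½*28 = 2 - 14 = -12)
c(a) = I*√3 (c(a) = √(-3) = I*√3)
z = 2
T(m) = -3*m (T(m) = m*(-3) = -3*m)
N(v) = -3 (N(v) = (-3*2)/2 = (½)*(-6) = -3)
N(c((5 - 2)/(-3 - 2)))*L(-41) = -3*(-12) = 36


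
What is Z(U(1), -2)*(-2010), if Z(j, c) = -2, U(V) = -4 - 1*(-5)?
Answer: 4020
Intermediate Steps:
U(V) = 1 (U(V) = -4 + 5 = 1)
Z(U(1), -2)*(-2010) = -2*(-2010) = 4020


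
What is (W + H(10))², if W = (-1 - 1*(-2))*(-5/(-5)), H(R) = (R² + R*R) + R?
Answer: 44521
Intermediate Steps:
H(R) = R + 2*R² (H(R) = (R² + R²) + R = 2*R² + R = R + 2*R²)
W = 1 (W = (-1 + 2)*(-5*(-⅕)) = 1*1 = 1)
(W + H(10))² = (1 + 10*(1 + 2*10))² = (1 + 10*(1 + 20))² = (1 + 10*21)² = (1 + 210)² = 211² = 44521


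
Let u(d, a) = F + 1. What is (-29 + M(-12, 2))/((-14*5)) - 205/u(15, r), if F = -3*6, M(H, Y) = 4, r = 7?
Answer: 2955/238 ≈ 12.416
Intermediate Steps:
F = -18
u(d, a) = -17 (u(d, a) = -18 + 1 = -17)
(-29 + M(-12, 2))/((-14*5)) - 205/u(15, r) = (-29 + 4)/((-14*5)) - 205/(-17) = -25/(-70) - 205*(-1/17) = -25*(-1/70) + 205/17 = 5/14 + 205/17 = 2955/238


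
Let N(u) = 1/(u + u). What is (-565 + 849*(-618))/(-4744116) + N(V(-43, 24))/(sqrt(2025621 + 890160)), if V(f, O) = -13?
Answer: 525247/4744116 - sqrt(2915781)/75810306 ≈ 0.11069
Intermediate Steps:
N(u) = 1/(2*u)
(-565 + 849*(-618))/(-4744116) + N(V(-43, 24))/(sqrt(2025621 + 890160)) = (-565 + 849*(-618))/(-4744116) + ((1/2)/(-13))/(sqrt(2025621 + 890160)) = (-565 - 524682)*(-1/4744116) + ((1/2)*(-1/13))/(sqrt(2915781)) = -525247*(-1/4744116) - sqrt(2915781)/75810306 = 525247/4744116 - sqrt(2915781)/75810306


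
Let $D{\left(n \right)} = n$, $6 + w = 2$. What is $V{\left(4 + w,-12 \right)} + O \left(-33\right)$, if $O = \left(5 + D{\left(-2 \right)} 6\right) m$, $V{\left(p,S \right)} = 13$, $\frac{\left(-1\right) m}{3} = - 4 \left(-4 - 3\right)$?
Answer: $-19391$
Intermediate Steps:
$w = -4$ ($w = -6 + 2 = -4$)
$m = -84$ ($m = - 3 \left(- 4 \left(-4 - 3\right)\right) = - 3 \left(\left(-4\right) \left(-7\right)\right) = \left(-3\right) 28 = -84$)
$O = 588$ ($O = \left(5 - 12\right) \left(-84\right) = \left(-7\right) \left(-84\right) = 588$)
$V{\left(4 + w,-12 \right)} + O \left(-33\right) = 13 + 588 \left(-33\right) = 13 - 19404 = -19391$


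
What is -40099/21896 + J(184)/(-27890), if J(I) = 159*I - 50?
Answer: -878927843/305339720 ≈ -2.8785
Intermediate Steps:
J(I) = -50 + 159*I
-40099/21896 + J(184)/(-27890) = -40099/21896 + (-50 + 159*184)/(-27890) = -40099*1/21896 + (-50 + 29256)*(-1/27890) = -40099/21896 + 29206*(-1/27890) = -40099/21896 - 14603/13945 = -878927843/305339720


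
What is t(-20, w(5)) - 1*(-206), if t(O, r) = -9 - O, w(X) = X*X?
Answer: 217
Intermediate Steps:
w(X) = X²
t(-20, w(5)) - 1*(-206) = (-9 - 1*(-20)) - 1*(-206) = (-9 + 20) + 206 = 11 + 206 = 217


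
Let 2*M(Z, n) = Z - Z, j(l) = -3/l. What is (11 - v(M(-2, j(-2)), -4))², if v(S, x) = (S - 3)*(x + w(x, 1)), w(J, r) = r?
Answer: 4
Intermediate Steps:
M(Z, n) = 0 (M(Z, n) = (Z - Z)/2 = (½)*0 = 0)
v(S, x) = (1 + x)*(-3 + S) (v(S, x) = (S - 3)*(x + 1) = (-3 + S)*(1 + x) = (1 + x)*(-3 + S))
(11 - v(M(-2, j(-2)), -4))² = (11 - (-3 + 0 - 3*(-4) + 0*(-4)))² = (11 - (-3 + 0 + 12 + 0))² = (11 - 1*9)² = (11 - 9)² = 2² = 4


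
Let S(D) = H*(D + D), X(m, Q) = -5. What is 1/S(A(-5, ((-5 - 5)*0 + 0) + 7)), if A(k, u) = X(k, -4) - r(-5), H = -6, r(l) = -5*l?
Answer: 1/360 ≈ 0.0027778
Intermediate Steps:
A(k, u) = -30 (A(k, u) = -5 - (-5)*(-5) = -5 - 1*25 = -5 - 25 = -30)
S(D) = -12*D (S(D) = -6*(D + D) = -12*D)
1/S(A(-5, ((-5 - 5)*0 + 0) + 7)) = 1/(-12*(-30)) = 1/360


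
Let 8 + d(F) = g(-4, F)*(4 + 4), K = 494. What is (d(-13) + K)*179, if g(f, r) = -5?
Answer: 79834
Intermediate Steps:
d(F) = -48 (d(F) = -8 - 5*(4 + 4) = -8 - 5*8 = -8 - 40 = -48)
(d(-13) + K)*179 = (-48 + 494)*179 = 446*179 = 79834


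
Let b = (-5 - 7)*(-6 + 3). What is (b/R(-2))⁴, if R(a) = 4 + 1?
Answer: 1679616/625 ≈ 2687.4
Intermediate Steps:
R(a) = 5
b = 36 (b = -12*(-3) = 36)
(b/R(-2))⁴ = (36/5)⁴ = 1679616/625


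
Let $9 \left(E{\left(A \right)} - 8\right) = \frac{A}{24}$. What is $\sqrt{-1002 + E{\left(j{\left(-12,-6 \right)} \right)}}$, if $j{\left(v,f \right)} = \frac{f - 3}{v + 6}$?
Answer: $\frac{i \sqrt{143135}}{12} \approx 31.528 i$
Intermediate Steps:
$j{\left(v,f \right)} = \frac{-3 + f}{6 + v}$
$E{\left(A \right)} = 8 + \frac{A}{216}$ ($E{\left(A \right)} = 8 + \frac{A \frac{1}{24}}{9} = 8 + \frac{\frac{1}{24} A}{9} = 8 + \frac{A}{216}$)
$\sqrt{-1002 + E{\left(j{\left(-12,-6 \right)} \right)}} = \sqrt{-1002 + \left(8 + \frac{\frac{1}{6 - 12} \left(-3 - 6\right)}{216}\right)} = \sqrt{-1002 + \left(8 + \frac{\frac{1}{-6} \left(-9\right)}{216}\right)} = \sqrt{-1002 + \left(8 + \frac{\left(- \frac{1}{6}\right) \left(-9\right)}{216}\right)} = \sqrt{-1002 + \left(8 + \frac{1}{216} \cdot \frac{3}{2}\right)} = \sqrt{-1002 + \left(8 + \frac{1}{144}\right)} = \sqrt{-1002 + \frac{1153}{144}} = \sqrt{- \frac{143135}{144}} = \frac{i \sqrt{143135}}{12}$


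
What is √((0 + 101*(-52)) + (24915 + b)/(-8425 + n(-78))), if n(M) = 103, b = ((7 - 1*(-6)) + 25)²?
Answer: 17*I*√1259343294/8322 ≈ 72.493*I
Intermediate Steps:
b = 1444 (b = ((7 + 6) + 25)² = (13 + 25)² = 38² = 1444)
√((0 + 101*(-52)) + (24915 + b)/(-8425 + n(-78))) = √((0 + 101*(-52)) + (24915 + 1444)/(-8425 + 103)) = √((0 - 5252) + 26359/(-8322)) = √(-5252 + 26359*(-1/8322)) = √(-5252 - 26359/8322) = √(-43733503/8322) = 17*I*√1259343294/8322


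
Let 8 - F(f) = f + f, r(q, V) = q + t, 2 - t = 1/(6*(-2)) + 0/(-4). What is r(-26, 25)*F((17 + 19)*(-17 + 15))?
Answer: -10906/3 ≈ -3635.3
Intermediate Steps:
t = 25/12 (t = 2 - (1/(6*(-2)) + 0/(-4)) = 2 - (1/(-12) + 0*(-¼)) = 2 - (1*(-1/12) + 0) = 2 - (-1/12 + 0) = 2 - 1*(-1/12) = 2 + 1/12 = 25/12 ≈ 2.0833)
r(q, V) = 25/12 + q (r(q, V) = q + 25/12 = 25/12 + q)
F(f) = 8 - 2*f (F(f) = 8 - (f + f) = 8 - 2*f)
r(-26, 25)*F((17 + 19)*(-17 + 15)) = (25/12 - 26)*(8 - 2*(17 + 19)*(-17 + 15)) = -287*(8 - 72*(-2))/12 = -287*(8 - 2*(-72))/12 = -287*(8 + 144)/12 = -287/12*152 = -10906/3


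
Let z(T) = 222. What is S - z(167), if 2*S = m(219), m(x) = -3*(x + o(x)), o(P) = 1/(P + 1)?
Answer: -242223/440 ≈ -550.51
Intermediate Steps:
o(P) = 1/(1 + P)
m(x) = -3*x - 3/(1 + x) (m(x) = -3*(x + 1/(1 + x)) = -3*x - 3/(1 + x))
S = -144543/440 (S = (3*(-1 - 1*219*(1 + 219))/(1 + 219))/2 = (3*(-1 - 1*219*220)/220)/2 = (3*(1/220)*(-1 - 48180))/2 = (3*(1/220)*(-48181))/2 = (1/2)*(-144543/220) = -144543/440 ≈ -328.51)
S - z(167) = -144543/440 - 1*222 = -144543/440 - 222 = -242223/440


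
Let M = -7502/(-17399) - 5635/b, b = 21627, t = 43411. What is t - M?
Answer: 16334981675714/376288173 ≈ 43411.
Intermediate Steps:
M = 64202389/376288173 (M = -7502/(-17399) - 5635/21627 = -7502*(-1/17399) - 5635*1/21627 = 7502/17399 - 5635/21627 = 64202389/376288173 ≈ 0.17062)
t - M = 43411 - 1*64202389/376288173 = 43411 - 64202389/376288173 = 16334981675714/376288173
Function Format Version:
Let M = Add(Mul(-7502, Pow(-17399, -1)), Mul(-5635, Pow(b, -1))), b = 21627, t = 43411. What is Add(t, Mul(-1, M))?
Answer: Rational(16334981675714, 376288173) ≈ 43411.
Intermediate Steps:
M = Rational(64202389, 376288173) (M = Add(Mul(-7502, Pow(-17399, -1)), Mul(-5635, Pow(21627, -1))) = Add(Mul(-7502, Rational(-1, 17399)), Mul(-5635, Rational(1, 21627))) = Add(Rational(7502, 17399), Rational(-5635, 21627)) = Rational(64202389, 376288173) ≈ 0.17062)
Add(t, Mul(-1, M)) = Add(43411, Mul(-1, Rational(64202389, 376288173))) = Add(43411, Rational(-64202389, 376288173)) = Rational(16334981675714, 376288173)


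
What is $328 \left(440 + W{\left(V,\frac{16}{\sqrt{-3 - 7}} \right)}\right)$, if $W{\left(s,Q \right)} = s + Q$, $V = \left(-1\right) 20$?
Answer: $137760 - \frac{2624 i \sqrt{10}}{5} \approx 1.3776 \cdot 10^{5} - 1659.6 i$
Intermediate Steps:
$V = -20$
$W{\left(s,Q \right)} = Q + s$
$328 \left(440 + W{\left(V,\frac{16}{\sqrt{-3 - 7}} \right)}\right) = 328 \left(440 - \left(20 - \frac{16}{\sqrt{-3 - 7}}\right)\right) = 328 \left(440 - \left(20 - \frac{16}{\sqrt{-10}}\right)\right) = 328 \left(440 - \left(20 - \frac{16}{i \sqrt{10}}\right)\right) = 328 \left(440 - \left(20 - 16 \left(- \frac{i \sqrt{10}}{10}\right)\right)\right) = 328 \left(440 - \left(20 + \frac{8 i \sqrt{10}}{5}\right)\right) = 328 \left(420 - \frac{8 i \sqrt{10}}{5}\right) = 137760 - \frac{2624 i \sqrt{10}}{5}$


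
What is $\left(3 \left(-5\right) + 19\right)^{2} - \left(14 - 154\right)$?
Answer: $156$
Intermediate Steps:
$\left(3 \left(-5\right) + 19\right)^{2} - \left(14 - 154\right) = \left(-15 + 19\right)^{2} - \left(14 - 154\right) = 4^{2} - -140 = 16 + 140 = 156$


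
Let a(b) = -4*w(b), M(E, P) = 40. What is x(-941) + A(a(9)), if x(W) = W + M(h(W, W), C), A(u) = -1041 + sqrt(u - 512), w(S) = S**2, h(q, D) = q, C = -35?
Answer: -1942 + 2*I*sqrt(209) ≈ -1942.0 + 28.914*I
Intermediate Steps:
a(b) = -4*b**2
A(u) = -1041 + sqrt(-512 + u)
x(W) = 40 + W (x(W) = W + 40 = 40 + W)
x(-941) + A(a(9)) = (40 - 941) + (-1041 + sqrt(-512 - 4*9**2)) = -901 + (-1041 + sqrt(-512 - 4*81)) = -901 + (-1041 + sqrt(-512 - 324)) = -901 + (-1041 + sqrt(-836)) = -901 + (-1041 + 2*I*sqrt(209)) = -1942 + 2*I*sqrt(209)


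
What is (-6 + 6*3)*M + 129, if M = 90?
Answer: 1209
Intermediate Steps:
(-6 + 6*3)*M + 129 = (-6 + 6*3)*90 + 129 = (-6 + 18)*90 + 129 = 12*90 + 129 = 1080 + 129 = 1209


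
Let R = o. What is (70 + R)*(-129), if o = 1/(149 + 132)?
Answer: -2537559/281 ≈ -9030.5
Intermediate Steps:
o = 1/281 ≈ 0.0035587
R = 1/281 ≈ 0.0035587
(70 + R)*(-129) = (70 + 1/281)*(-129) = (19671/281)*(-129) = -2537559/281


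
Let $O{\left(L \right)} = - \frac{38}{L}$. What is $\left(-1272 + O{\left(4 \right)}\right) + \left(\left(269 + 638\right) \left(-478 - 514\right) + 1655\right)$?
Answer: $- \frac{1798741}{2} \approx -8.9937 \cdot 10^{5}$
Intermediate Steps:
$\left(-1272 + O{\left(4 \right)}\right) + \left(\left(269 + 638\right) \left(-478 - 514\right) + 1655\right) = \left(-1272 - \frac{38}{4}\right) + \left(\left(269 + 638\right) \left(-478 - 514\right) + 1655\right) = \left(-1272 - \frac{19}{2}\right) + \left(907 \left(-992\right) + 1655\right) = \left(-1272 - \frac{19}{2}\right) + \left(-899744 + 1655\right) = - \frac{2563}{2} - 898089 = - \frac{1798741}{2}$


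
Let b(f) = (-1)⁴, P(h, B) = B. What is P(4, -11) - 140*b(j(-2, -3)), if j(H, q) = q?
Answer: -151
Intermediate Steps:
b(f) = 1
P(4, -11) - 140*b(j(-2, -3)) = -11 - 140*1 = -11 - 140 = -151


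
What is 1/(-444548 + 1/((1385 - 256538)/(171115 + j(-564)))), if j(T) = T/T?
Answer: -255153/113427926960 ≈ -2.2495e-6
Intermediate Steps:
j(T) = 1
1/(-444548 + 1/((1385 - 256538)/(171115 + j(-564)))) = 1/(-444548 + 1/((1385 - 256538)/(171115 + 1))) = 1/(-444548 + 1/(-255153/171116)) = 1/(-444548 - 171116/255153) = 1/(-113427926960/255153) = -255153/113427926960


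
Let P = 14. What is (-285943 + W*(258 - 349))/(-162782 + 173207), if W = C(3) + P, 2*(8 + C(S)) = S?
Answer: -573251/20850 ≈ -27.494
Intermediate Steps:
C(S) = -8 + S/2
W = 15/2 (W = (-8 + (½)*3) + 14 = (-8 + 3/2) + 14 = -13/2 + 14 = 15/2 ≈ 7.5000)
(-285943 + W*(258 - 349))/(-162782 + 173207) = (-285943 + 15*(258 - 349)/2)/(-162782 + 173207) = (-285943 + (15/2)*(-91))/10425 = (-285943 - 1365/2)*(1/10425) = -573251/2*1/10425 = -573251/20850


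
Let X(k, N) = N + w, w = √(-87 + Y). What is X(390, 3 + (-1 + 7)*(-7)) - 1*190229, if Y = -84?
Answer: -190268 + 3*I*√19 ≈ -1.9027e+5 + 13.077*I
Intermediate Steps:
w = 3*I*√19 (w = √(-87 - 84) = √(-171) = 3*I*√19 ≈ 13.077*I)
X(k, N) = N + 3*I*√19
X(390, 3 + (-1 + 7)*(-7)) - 1*190229 = ((3 + (-1 + 7)*(-7)) + 3*I*√19) - 1*190229 = ((3 + 6*(-7)) + 3*I*√19) - 190229 = ((3 - 42) + 3*I*√19) - 190229 = (-39 + 3*I*√19) - 190229 = -190268 + 3*I*√19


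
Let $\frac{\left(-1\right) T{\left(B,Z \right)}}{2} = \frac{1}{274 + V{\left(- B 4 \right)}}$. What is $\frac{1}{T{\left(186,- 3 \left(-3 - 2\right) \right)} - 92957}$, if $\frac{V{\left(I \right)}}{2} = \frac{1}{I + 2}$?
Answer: $- \frac{101653}{9449358663} \approx -1.0758 \cdot 10^{-5}$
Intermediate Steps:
$V{\left(I \right)} = \frac{2}{2 + I}$ ($V{\left(I \right)} = \frac{2}{I + 2} = \frac{2}{2 + I}$)
$T{\left(B,Z \right)} = - \frac{2}{274 + \frac{2}{2 - 4 B}}$ ($T{\left(B,Z \right)} = - \frac{2}{274 + \frac{2}{2 + - B 4}} = - \frac{2}{274 + \frac{2}{2 - 4 B}}$)
$\frac{1}{T{\left(186,- 3 \left(-3 - 2\right) \right)} - 92957} = \frac{1}{\frac{2 \left(1 - 372\right)}{-275 + 548 \cdot 186} - 92957} = \frac{1}{\frac{2 \left(1 - 372\right)}{-275 + 101928} - 92957} = \frac{1}{2 \cdot \frac{1}{101653} \left(-371\right) - 92957} = \frac{1}{- \frac{742}{101653} - 92957} = \frac{1}{- \frac{9449358663}{101653}} = - \frac{101653}{9449358663}$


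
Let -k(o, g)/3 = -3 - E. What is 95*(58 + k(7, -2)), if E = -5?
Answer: 4940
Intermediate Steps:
k(o, g) = -6 (k(o, g) = -3*(-3 - 1*(-5)) = -3*(-3 + 5) = -3*2 = -6)
95*(58 + k(7, -2)) = 95*(58 - 6) = 95*52 = 4940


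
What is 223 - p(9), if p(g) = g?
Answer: 214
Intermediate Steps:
223 - p(9) = 223 - 1*9 = 223 - 9 = 214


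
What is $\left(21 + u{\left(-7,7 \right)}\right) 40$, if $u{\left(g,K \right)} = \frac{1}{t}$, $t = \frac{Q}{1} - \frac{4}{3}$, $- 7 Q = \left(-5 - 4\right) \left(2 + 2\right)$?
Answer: $\frac{1701}{2} \approx 850.5$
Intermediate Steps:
$Q = \frac{36}{7}$ ($Q = - \frac{\left(-5 - 4\right) \left(2 + 2\right)}{7} = - \frac{\left(-9\right) 4}{7} = \left(- \frac{1}{7}\right) \left(-36\right) = \frac{36}{7} \approx 5.1429$)
$t = \frac{80}{21}$ ($t = \frac{36}{7 \cdot 1} - \frac{4}{3} = \frac{36}{7} \cdot 1 - \frac{4}{3} = \frac{36}{7} - \frac{4}{3} = \frac{80}{21} \approx 3.8095$)
$u{\left(g,K \right)} = \frac{21}{80}$ ($u{\left(g,K \right)} = \frac{1}{\frac{80}{21}} = \frac{21}{80}$)
$\left(21 + u{\left(-7,7 \right)}\right) 40 = \left(21 + \frac{21}{80}\right) 40 = \frac{1701}{80} \cdot 40 = \frac{1701}{2}$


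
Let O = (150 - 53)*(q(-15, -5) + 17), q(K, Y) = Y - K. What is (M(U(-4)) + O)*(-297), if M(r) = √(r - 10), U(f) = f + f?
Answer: -777843 - 891*I*√2 ≈ -7.7784e+5 - 1260.1*I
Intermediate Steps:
U(f) = 2*f
M(r) = √(-10 + r)
O = 2619 (O = (150 - 53)*((-5 - 1*(-15)) + 17) = 97*((-5 + 15) + 17) = 97*(10 + 17) = 97*27 = 2619)
(M(U(-4)) + O)*(-297) = (√(-10 + 2*(-4)) + 2619)*(-297) = (√(-10 - 8) + 2619)*(-297) = (√(-18) + 2619)*(-297) = (3*I*√2 + 2619)*(-297) = (2619 + 3*I*√2)*(-297) = -777843 - 891*I*√2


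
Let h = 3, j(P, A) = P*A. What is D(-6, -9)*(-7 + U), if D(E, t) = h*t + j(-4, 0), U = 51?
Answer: -1188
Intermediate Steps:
j(P, A) = A*P
D(E, t) = 3*t (D(E, t) = 3*t + 0*(-4) = 3*t + 0 = 3*t)
D(-6, -9)*(-7 + U) = (3*(-9))*(-7 + 51) = -27*44 = -1188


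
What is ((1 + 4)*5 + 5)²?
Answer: 900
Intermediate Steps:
((1 + 4)*5 + 5)² = (5*5 + 5)² = (25 + 5)² = 30² = 900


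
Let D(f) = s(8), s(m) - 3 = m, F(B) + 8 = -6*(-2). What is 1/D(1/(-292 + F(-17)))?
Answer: 1/11 ≈ 0.090909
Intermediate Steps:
F(B) = 4 (F(B) = -8 - 6*(-2) = -8 + 12 = 4)
s(m) = 3 + m
D(f) = 11 (D(f) = 3 + 8 = 11)
1/D(1/(-292 + F(-17))) = 1/11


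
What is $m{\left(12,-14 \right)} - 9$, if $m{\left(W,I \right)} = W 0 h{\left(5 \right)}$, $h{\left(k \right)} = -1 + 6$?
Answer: $-9$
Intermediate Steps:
$h{\left(k \right)} = 5$
$m{\left(W,I \right)} = 0$ ($m{\left(W,I \right)} = W 0 \cdot 5 = 0 \cdot 5 = 0$)
$m{\left(12,-14 \right)} - 9 = 0 - 9 = -9$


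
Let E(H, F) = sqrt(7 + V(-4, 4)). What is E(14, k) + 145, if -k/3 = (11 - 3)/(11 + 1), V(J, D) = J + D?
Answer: 145 + sqrt(7) ≈ 147.65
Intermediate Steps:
V(J, D) = D + J
k = -2 (k = -3*(11 - 3)/(11 + 1) = -24/12 = -3*2/3 = -2)
E(H, F) = sqrt(7) (E(H, F) = sqrt(7 + (4 - 4)) = sqrt(7 + 0) = sqrt(7))
E(14, k) + 145 = sqrt(7) + 145 = 145 + sqrt(7)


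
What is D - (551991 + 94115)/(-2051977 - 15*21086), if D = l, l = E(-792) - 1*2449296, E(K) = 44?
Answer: -5800482040178/2368267 ≈ -2.4493e+6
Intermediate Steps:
l = -2449252 (l = 44 - 1*2449296 = 44 - 2449296 = -2449252)
D = -2449252
D - (551991 + 94115)/(-2051977 - 15*21086) = -2449252 - (551991 + 94115)/(-2051977 - 15*21086) = -2449252 - 646106/(-2051977 - 316290) = -2449252 - 646106/(-2368267) = -2449252 - 646106*(-1)/2368267 = -2449252 - 1*(-646106/2368267) = -2449252 + 646106/2368267 = -5800482040178/2368267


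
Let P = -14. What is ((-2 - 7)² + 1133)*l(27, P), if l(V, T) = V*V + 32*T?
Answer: 341134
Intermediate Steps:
l(V, T) = V² + 32*T
((-2 - 7)² + 1133)*l(27, P) = ((-2 - 7)² + 1133)*(27² + 32*(-14)) = ((-9)² + 1133)*(729 - 448) = (81 + 1133)*281 = 1214*281 = 341134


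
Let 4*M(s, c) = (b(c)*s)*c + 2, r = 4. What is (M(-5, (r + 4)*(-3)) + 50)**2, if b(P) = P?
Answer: 1792921/4 ≈ 4.4823e+5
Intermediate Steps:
M(s, c) = 1/2 + s*c**2/4 (M(s, c) = ((c*s)*c + 2)/4 = (s*c**2 + 2)/4 = (2 + s*c**2)/4 = 1/2 + s*c**2/4)
(M(-5, (r + 4)*(-3)) + 50)**2 = ((1/2 + (1/4)*(-5)*((4 + 4)*(-3))**2) + 50)**2 = ((1/2 + (1/4)*(-5)*(8*(-3))**2) + 50)**2 = ((1/2 + (1/4)*(-5)*(-24)**2) + 50)**2 = ((1/2 + (1/4)*(-5)*576) + 50)**2 = ((1/2 - 720) + 50)**2 = (-1439/2 + 50)**2 = (-1339/2)**2 = 1792921/4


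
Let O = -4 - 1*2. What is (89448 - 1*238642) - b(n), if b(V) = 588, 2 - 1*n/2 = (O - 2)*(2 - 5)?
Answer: -149782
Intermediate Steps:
O = -6 (O = -4 - 2 = -6)
n = -44 (n = 4 - 2*(-6 - 2)*(2 - 5) = 4 - (-16)*(-3) = 4 - 2*24 = 4 - 48 = -44)
(89448 - 1*238642) - b(n) = (89448 - 1*238642) - 1*588 = (89448 - 238642) - 588 = -149194 - 588 = -149782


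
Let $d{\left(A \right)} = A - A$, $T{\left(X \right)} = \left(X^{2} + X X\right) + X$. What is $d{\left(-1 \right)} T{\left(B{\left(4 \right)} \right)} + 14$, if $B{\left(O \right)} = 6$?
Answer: $14$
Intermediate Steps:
$T{\left(X \right)} = X + 2 X^{2}$ ($T{\left(X \right)} = \left(X^{2} + X^{2}\right) + X = 2 X^{2} + X = X + 2 X^{2}$)
$d{\left(A \right)} = 0$
$d{\left(-1 \right)} T{\left(B{\left(4 \right)} \right)} + 14 = 0 \cdot 6 \left(1 + 2 \cdot 6\right) + 14 = 0 \cdot 6 \left(1 + 12\right) + 14 = 0 \cdot 6 \cdot 13 + 14 = 0 \cdot 78 + 14 = 0 + 14 = 14$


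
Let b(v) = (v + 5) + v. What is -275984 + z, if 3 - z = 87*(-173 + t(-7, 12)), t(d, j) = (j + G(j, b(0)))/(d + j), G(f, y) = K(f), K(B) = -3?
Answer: -1305433/5 ≈ -2.6109e+5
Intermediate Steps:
b(v) = 5 + 2*v (b(v) = (5 + v) + v = 5 + 2*v)
G(f, y) = -3
t(d, j) = (-3 + j)/(d + j) (t(d, j) = (j - 3)/(d + j) = (-3 + j)/(d + j))
z = 74487/5 (z = 3 - 87*(-173 + (-3 + 12)/(-7 + 12)) = 3 - 87*(-173 + 9/5) = 3 - 87*(-856)/5 = 3 - 1*(-74472/5) = 3 + 74472/5 = 74487/5 ≈ 14897.)
-275984 + z = -275984 + 74487/5 = -1305433/5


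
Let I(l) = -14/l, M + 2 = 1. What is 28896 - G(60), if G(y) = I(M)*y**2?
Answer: -21504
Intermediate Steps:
M = -1 (M = -2 + 1 = -1)
G(y) = 14*y**2 (G(y) = (-14/(-1))*y**2 = (-14*(-1))*y**2 = 14*y**2)
28896 - G(60) = 28896 - 14*60**2 = 28896 - 14*3600 = 28896 - 1*50400 = 28896 - 50400 = -21504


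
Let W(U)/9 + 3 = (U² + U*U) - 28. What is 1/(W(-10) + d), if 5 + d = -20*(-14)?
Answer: 1/1796 ≈ 0.00055679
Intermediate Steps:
W(U) = -279 + 18*U² (W(U) = -27 + 9*((U² + U*U) - 28) = -27 + 9*((U² + U²) - 28) = -27 + 9*(2*U² - 28) = -27 + 9*(-28 + 2*U²) = -27 + (-252 + 18*U²) = -279 + 18*U²)
d = 275 (d = -5 - 20*(-14) = -5 + 280 = 275)
1/(W(-10) + d) = 1/((-279 + 18*(-10)²) + 275) = 1/((-279 + 18*100) + 275) = 1/((-279 + 1800) + 275) = 1/(1521 + 275) = 1/1796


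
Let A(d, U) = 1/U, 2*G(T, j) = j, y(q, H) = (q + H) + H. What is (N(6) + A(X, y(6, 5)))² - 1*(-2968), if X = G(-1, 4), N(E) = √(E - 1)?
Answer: 761089/256 + √5/8 ≈ 2973.3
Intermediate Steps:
y(q, H) = q + 2*H (y(q, H) = (H + q) + H = q + 2*H)
G(T, j) = j/2
N(E) = √(-1 + E)
X = 2 (X = (½)*4 = 2)
(N(6) + A(X, y(6, 5)))² - 1*(-2968) = (√(-1 + 6) + 1/(6 + 2*5))² - 1*(-2968) = (√5 + 1/(6 + 10))² + 2968 = (√5 + 1/16)² + 2968 = (1/16 + √5)² + 2968 = 2968 + (1/16 + √5)²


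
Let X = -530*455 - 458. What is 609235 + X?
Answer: 367627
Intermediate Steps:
X = -241608 (X = -241150 - 458 = -241608)
609235 + X = 609235 - 241608 = 367627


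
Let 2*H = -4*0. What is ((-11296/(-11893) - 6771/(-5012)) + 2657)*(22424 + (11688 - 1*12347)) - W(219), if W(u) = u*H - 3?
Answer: 492867966949629/8515388 ≈ 5.7880e+7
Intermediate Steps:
H = 0 (H = (-4*0)/2 = (½)*0 = 0)
W(u) = -3 (W(u) = u*0 - 3 = 0 - 3 = -3)
((-11296/(-11893) - 6771/(-5012)) + 2657)*(22424 + (11688 - 1*12347)) - W(219) = ((-11296/(-11893) - 6771/(-5012)) + 2657)*(22424 + (11688 - 1*12347)) - 1*(-3) = ((-11296*(-1/11893) - 6771*(-1/5012)) + 2657)*(22424 + (11688 - 12347)) + 3 = ((11296/11893 + 6771/5012) + 2657)*(22424 - 659) + 3 = (19591865/8515388 + 2657)*21765 + 3 = (22644977781/8515388)*21765 + 3 = 492867941403465/8515388 + 3 = 492867966949629/8515388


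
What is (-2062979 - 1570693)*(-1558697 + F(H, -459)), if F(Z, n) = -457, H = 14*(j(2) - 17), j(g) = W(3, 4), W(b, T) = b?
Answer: 5665454233488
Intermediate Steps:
j(g) = 3
H = -196 (H = 14*(3 - 17) = 14*(-14) = -196)
(-2062979 - 1570693)*(-1558697 + F(H, -459)) = (-2062979 - 1570693)*(-1558697 - 457) = -3633672*(-1559154) = 5665454233488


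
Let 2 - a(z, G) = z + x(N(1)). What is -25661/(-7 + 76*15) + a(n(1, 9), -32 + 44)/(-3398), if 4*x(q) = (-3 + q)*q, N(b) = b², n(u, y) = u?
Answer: -174395555/7699868 ≈ -22.649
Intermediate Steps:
x(q) = q*(-3 + q)/4 (x(q) = ((-3 + q)*q)/4 = (q*(-3 + q))/4 = q*(-3 + q)/4)
a(z, G) = 5/2 - z (a(z, G) = 2 - (z + (¼)*1²*(-3 + 1²)) = 2 - (z + (¼)*1*(-3 + 1)) = 2 - (z + (¼)*1*(-2)) = 2 - (z - ½) = 2 - (-½ + z) = 2 + (½ - z) = 5/2 - z)
-25661/(-7 + 76*15) + a(n(1, 9), -32 + 44)/(-3398) = -25661/(-7 + 76*15) + (5/2 - 1*1)/(-3398) = -25661/(-7 + 1140) + (5/2 - 1)*(-1/3398) = -25661/1133 + (3/2)*(-1/3398) = -25661*1/1133 - 3/6796 = -25661/1133 - 3/6796 = -174395555/7699868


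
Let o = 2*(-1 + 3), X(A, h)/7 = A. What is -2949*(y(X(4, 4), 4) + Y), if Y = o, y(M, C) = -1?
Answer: -8847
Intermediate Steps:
X(A, h) = 7*A
o = 4 (o = 2*2 = 4)
Y = 4
-2949*(y(X(4, 4), 4) + Y) = -2949*(-1 + 4) = -2949*3 = -8847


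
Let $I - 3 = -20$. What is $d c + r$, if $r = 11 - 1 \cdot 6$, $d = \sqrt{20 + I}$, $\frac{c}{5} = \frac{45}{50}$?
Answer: $5 + \frac{9 \sqrt{3}}{2} \approx 12.794$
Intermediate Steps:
$I = -17$ ($I = 3 - 20 = -17$)
$c = \frac{9}{2}$ ($c = 5 \cdot \frac{45}{50} = 5 \cdot 45 \cdot \frac{1}{50} = 5 \cdot \frac{9}{10} = \frac{9}{2} \approx 4.5$)
$d = \sqrt{3}$ ($d = \sqrt{20 - 17} = \sqrt{3} \approx 1.732$)
$r = 5$ ($r = 11 - 6 = 5$)
$d c + r = \sqrt{3} \cdot \frac{9}{2} + 5 = \frac{9 \sqrt{3}}{2} + 5 = 5 + \frac{9 \sqrt{3}}{2}$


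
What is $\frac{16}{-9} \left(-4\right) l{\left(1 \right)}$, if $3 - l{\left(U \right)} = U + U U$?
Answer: $\frac{64}{9} \approx 7.1111$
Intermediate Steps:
$l{\left(U \right)} = 3 - U - U^{2}$ ($l{\left(U \right)} = 3 - \left(U + U U\right) = 3 - \left(U + U^{2}\right) = 3 - U - U^{2}$)
$\frac{16}{-9} \left(-4\right) l{\left(1 \right)} = \frac{16}{-9} \left(-4\right) \left(3 - 1 - 1^{2}\right) = 16 \left(- \frac{1}{9}\right) \left(-4\right) \left(3 - 1 - 1\right) = \left(- \frac{16}{9}\right) \left(-4\right) \left(3 - 1 - 1\right) = \frac{64}{9} \cdot 1 = \frac{64}{9}$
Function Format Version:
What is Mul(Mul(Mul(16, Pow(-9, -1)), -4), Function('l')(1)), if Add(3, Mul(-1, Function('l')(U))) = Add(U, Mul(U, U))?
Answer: Rational(64, 9) ≈ 7.1111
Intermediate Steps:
Function('l')(U) = Add(3, Mul(-1, U), Mul(-1, Pow(U, 2))) (Function('l')(U) = Add(3, Mul(-1, Add(U, Mul(U, U)))) = Add(3, Mul(-1, Add(U, Pow(U, 2)))) = Add(3, Add(Mul(-1, U), Mul(-1, Pow(U, 2)))) = Add(3, Mul(-1, U), Mul(-1, Pow(U, 2))))
Mul(Mul(Mul(16, Pow(-9, -1)), -4), Function('l')(1)) = Mul(Mul(Mul(16, Pow(-9, -1)), -4), Add(3, Mul(-1, 1), Mul(-1, Pow(1, 2)))) = Mul(Mul(Mul(16, Rational(-1, 9)), -4), Add(3, -1, Mul(-1, 1))) = Mul(Mul(Rational(-16, 9), -4), Add(3, -1, -1)) = Mul(Rational(64, 9), 1) = Rational(64, 9)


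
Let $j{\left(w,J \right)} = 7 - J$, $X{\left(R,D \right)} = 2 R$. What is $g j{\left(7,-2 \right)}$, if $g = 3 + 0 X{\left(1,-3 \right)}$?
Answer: $27$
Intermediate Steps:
$g = 3$ ($g = 3 + 0 \cdot 2 \cdot 1 = 3 + 0 \cdot 2 = 3 + 0 = 3$)
$g j{\left(7,-2 \right)} = 3 \left(7 - -2\right) = 3 \left(7 + 2\right) = 3 \cdot 9 = 27$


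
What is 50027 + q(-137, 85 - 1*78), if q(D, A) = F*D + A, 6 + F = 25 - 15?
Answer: 49486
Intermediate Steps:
F = 4 (F = -6 + (25 - 15) = -6 + 10 = 4)
q(D, A) = A + 4*D (q(D, A) = 4*D + A = A + 4*D)
50027 + q(-137, 85 - 1*78) = 50027 + ((85 - 1*78) + 4*(-137)) = 50027 + ((85 - 78) - 548) = 50027 + (7 - 548) = 50027 - 541 = 49486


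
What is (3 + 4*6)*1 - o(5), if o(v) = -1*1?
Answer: 28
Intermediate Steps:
o(v) = -1
(3 + 4*6)*1 - o(5) = (3 + 4*6)*1 - 1*(-1) = (3 + 24)*1 + 1 = 27*1 + 1 = 27 + 1 = 28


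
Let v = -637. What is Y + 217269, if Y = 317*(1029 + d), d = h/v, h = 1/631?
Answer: 218442920197/401947 ≈ 5.4346e+5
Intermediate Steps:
h = 1/631 ≈ 0.0015848
d = -1/401947 (d = (1/631)/(-637) = (1/631)*(-1/637) = -1/401947 ≈ -2.4879e-6)
Y = 131112297454/401947 (Y = 317*(1029 - 1/401947) = 317*(413603462/401947) = 131112297454/401947 ≈ 3.2619e+5)
Y + 217269 = 131112297454/401947 + 217269 = 218442920197/401947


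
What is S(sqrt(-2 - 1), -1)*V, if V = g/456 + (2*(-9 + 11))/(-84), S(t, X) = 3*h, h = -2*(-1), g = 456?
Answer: 40/7 ≈ 5.7143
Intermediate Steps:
h = 2
S(t, X) = 6 (S(t, X) = 3*2 = 6)
V = 20/21 (V = 456/456 + (2*(-9 + 11))/(-84) = 456*(1/456) + (2*2)*(-1/84) = 1 + 4*(-1/84) = 1 - 1/21 = 20/21 ≈ 0.95238)
S(sqrt(-2 - 1), -1)*V = 6*(20/21) = 40/7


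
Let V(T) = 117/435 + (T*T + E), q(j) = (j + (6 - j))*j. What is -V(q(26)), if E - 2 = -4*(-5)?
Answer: -3531949/145 ≈ -24358.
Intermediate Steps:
E = 22 (E = 2 - 4*(-5) = 2 + 20 = 22)
q(j) = 6*j
V(T) = 3229/145 + T² (V(T) = 117/435 + (T*T + 22) = 117*(1/435) + (T² + 22) = 39/145 + (22 + T²) = 3229/145 + T²)
-V(q(26)) = -(3229/145 + (6*26)²) = -(3229/145 + 156²) = -(3229/145 + 24336) = -1*3531949/145 = -3531949/145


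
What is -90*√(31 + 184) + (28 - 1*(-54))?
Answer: 82 - 90*√215 ≈ -1237.7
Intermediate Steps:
-90*√(31 + 184) + (28 - 1*(-54)) = -90*√215 + (28 + 54) = -90*√215 + 82 = 82 - 90*√215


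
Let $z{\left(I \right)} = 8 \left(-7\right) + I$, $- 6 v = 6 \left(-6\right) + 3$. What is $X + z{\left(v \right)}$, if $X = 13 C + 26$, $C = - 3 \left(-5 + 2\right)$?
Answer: $\frac{185}{2} \approx 92.5$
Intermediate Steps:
$v = \frac{11}{2}$ ($v = - \frac{6 \left(-6\right) + 3}{6} = - \frac{-36 + 3}{6} = \left(- \frac{1}{6}\right) \left(-33\right) = \frac{11}{2} \approx 5.5$)
$C = 9$ ($C = \left(-3\right) \left(-3\right) = 9$)
$z{\left(I \right)} = -56 + I$
$X = 143$ ($X = 13 \cdot 9 + 26 = 117 + 26 = 143$)
$X + z{\left(v \right)} = 143 + \left(-56 + \frac{11}{2}\right) = 143 - \frac{101}{2} = \frac{185}{2}$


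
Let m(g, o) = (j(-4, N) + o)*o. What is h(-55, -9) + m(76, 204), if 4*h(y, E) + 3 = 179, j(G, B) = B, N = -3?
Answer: 41048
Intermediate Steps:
m(g, o) = o*(-3 + o) (m(g, o) = (-3 + o)*o = o*(-3 + o))
h(y, E) = 44 (h(y, E) = -3/4 + (1/4)*179 = -3/4 + 179/4 = 44)
h(-55, -9) + m(76, 204) = 44 + 204*(-3 + 204) = 44 + 204*201 = 44 + 41004 = 41048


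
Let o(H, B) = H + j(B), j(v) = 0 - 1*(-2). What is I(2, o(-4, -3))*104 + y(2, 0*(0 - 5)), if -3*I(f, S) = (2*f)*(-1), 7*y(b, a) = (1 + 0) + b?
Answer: 2921/21 ≈ 139.10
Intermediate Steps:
j(v) = 2 (j(v) = 0 + 2 = 2)
y(b, a) = ⅐ + b/7 (y(b, a) = ((1 + 0) + b)/7 = (1 + b)/7 = ⅐ + b/7)
o(H, B) = 2 + H (o(H, B) = H + 2 = 2 + H)
I(f, S) = 2*f/3 (I(f, S) = -2*f*(-1)/3 = -(-2)*f/3 = 2*f/3)
I(2, o(-4, -3))*104 + y(2, 0*(0 - 5)) = ((⅔)*2)*104 + (⅐ + (⅐)*2) = (4/3)*104 + (⅐ + 2/7) = 416/3 + 3/7 = 2921/21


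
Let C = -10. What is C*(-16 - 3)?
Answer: 190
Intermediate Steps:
C*(-16 - 3) = -10*(-16 - 3) = -10*(-19) = 190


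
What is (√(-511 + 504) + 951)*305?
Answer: 290055 + 305*I*√7 ≈ 2.9006e+5 + 806.95*I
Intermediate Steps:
(√(-511 + 504) + 951)*305 = (√(-7) + 951)*305 = (I*√7 + 951)*305 = (951 + I*√7)*305 = 290055 + 305*I*√7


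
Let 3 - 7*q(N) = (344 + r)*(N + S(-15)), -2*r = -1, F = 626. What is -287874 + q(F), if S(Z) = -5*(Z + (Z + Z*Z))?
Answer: -3789769/14 ≈ -2.7070e+5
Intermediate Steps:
r = ½ (r = -½*(-1) = ½ ≈ 0.50000)
S(Z) = -10*Z - 5*Z² (S(Z) = -5*(Z + (Z + Z²)) = -5*(Z² + 2*Z) = -10*Z - 5*Z²)
q(N) = 671781/14 - 689*N/14 (q(N) = 3/7 - (344 + ½)*(N - 5*(-15)*(2 - 15))/7 = 3/7 - 689*(N - 5*(-15)*(-13))/14 = 3/7 - 689*(N - 975)/14 = 3/7 - 689*(-975 + N)/14 = 3/7 - (-671775/2 + 689*N/2)/7 = 3/7 + (671775/14 - 689*N/14) = 671781/14 - 689*N/14)
-287874 + q(F) = -287874 + (671781/14 - 689/14*626) = -287874 + (671781/14 - 215657/7) = -287874 + 240467/14 = -3789769/14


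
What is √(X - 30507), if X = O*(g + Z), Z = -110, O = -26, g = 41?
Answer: I*√28713 ≈ 169.45*I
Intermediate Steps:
X = 1794 (X = -26*(41 - 110) = -26*(-69) = 1794)
√(X - 30507) = √(1794 - 30507) = √(-28713) = I*√28713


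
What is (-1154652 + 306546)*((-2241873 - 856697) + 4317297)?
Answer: -1033609681062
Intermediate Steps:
(-1154652 + 306546)*((-2241873 - 856697) + 4317297) = -848106*(-3098570 + 4317297) = -848106*1218727 = -1033609681062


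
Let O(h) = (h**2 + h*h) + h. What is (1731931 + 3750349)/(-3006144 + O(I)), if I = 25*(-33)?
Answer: -238360/71553 ≈ -3.3312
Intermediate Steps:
I = -825
O(h) = h + 2*h**2 (O(h) = (h**2 + h**2) + h = 2*h**2 + h = h + 2*h**2)
(1731931 + 3750349)/(-3006144 + O(I)) = (1731931 + 3750349)/(-3006144 - 825*(1 + 2*(-825))) = 5482280/(-3006144 - 825*(1 - 1650)) = 5482280/(-3006144 - 825*(-1649)) = 5482280/(-3006144 + 1360425) = 5482280/(-1645719) = 5482280*(-1/1645719) = -238360/71553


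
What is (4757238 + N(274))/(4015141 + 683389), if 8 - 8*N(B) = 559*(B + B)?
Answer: 1887579/1879412 ≈ 1.0043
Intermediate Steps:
N(B) = 1 - 559*B/4 (N(B) = 1 - 559*(B + B)/8 = 1 - 559*2*B/8 = 1 - 559*B/4)
(4757238 + N(274))/(4015141 + 683389) = (4757238 + (1 - 559/4*274))/(4015141 + 683389) = (4757238 + (1 - 76583/2))/4698530 = (4757238 - 76581/2)*(1/4698530) = (9437895/2)*(1/4698530) = 1887579/1879412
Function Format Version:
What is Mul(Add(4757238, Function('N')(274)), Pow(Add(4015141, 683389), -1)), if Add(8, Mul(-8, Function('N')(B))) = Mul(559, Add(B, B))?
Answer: Rational(1887579, 1879412) ≈ 1.0043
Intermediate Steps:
Function('N')(B) = Add(1, Mul(Rational(-559, 4), B)) (Function('N')(B) = Add(1, Mul(Rational(-1, 8), Mul(559, Add(B, B)))) = Add(1, Mul(Rational(-1, 8), Mul(559, Mul(2, B)))) = Add(1, Mul(Rational(-1, 8), Mul(1118, B))) = Add(1, Mul(Rational(-559, 4), B)))
Mul(Add(4757238, Function('N')(274)), Pow(Add(4015141, 683389), -1)) = Mul(Add(4757238, Add(1, Mul(Rational(-559, 4), 274))), Pow(Add(4015141, 683389), -1)) = Mul(Add(4757238, Add(1, Rational(-76583, 2))), Pow(4698530, -1)) = Mul(Add(4757238, Rational(-76581, 2)), Rational(1, 4698530)) = Mul(Rational(9437895, 2), Rational(1, 4698530)) = Rational(1887579, 1879412)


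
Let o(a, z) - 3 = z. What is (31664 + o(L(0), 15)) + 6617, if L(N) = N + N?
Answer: 38299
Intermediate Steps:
L(N) = 2*N
o(a, z) = 3 + z
(31664 + o(L(0), 15)) + 6617 = (31664 + (3 + 15)) + 6617 = (31664 + 18) + 6617 = 31682 + 6617 = 38299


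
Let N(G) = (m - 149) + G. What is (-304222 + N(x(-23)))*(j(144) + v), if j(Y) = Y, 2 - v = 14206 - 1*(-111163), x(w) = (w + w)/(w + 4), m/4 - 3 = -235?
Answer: 726372916605/19 ≈ 3.8230e+10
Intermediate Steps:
m = -928 (m = 12 + 4*(-235) = 12 - 940 = -928)
x(w) = 2*w/(4 + w) (x(w) = (2*w)/(4 + w) = 2*w/(4 + w))
v = -125367 (v = 2 - (14206 - 1*(-111163)) = 2 - (14206 + 111163) = 2 - 1*125369 = 2 - 125369 = -125367)
N(G) = -1077 + G (N(G) = (-928 - 149) + G = -1077 + G)
(-304222 + N(x(-23)))*(j(144) + v) = (-304222 + (-1077 + 2*(-23)/(4 - 23)))*(144 - 125367) = (-304222 + (-1077 + 2*(-23)/(-19)))*(-125223) = (-304222 + (-1077 + 2*(-23)*(-1/19)))*(-125223) = (-304222 + (-1077 + 46/19))*(-125223) = (-304222 - 20417/19)*(-125223) = -5800635/19*(-125223) = 726372916605/19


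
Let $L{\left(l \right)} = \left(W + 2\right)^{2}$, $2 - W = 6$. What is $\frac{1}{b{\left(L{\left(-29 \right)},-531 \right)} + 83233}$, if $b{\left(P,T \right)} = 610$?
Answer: $\frac{1}{83843} \approx 1.1927 \cdot 10^{-5}$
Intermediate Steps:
$W = -4$ ($W = 2 - 6 = -4$)
$L{\left(l \right)} = 4$ ($L{\left(l \right)} = \left(-4 + 2\right)^{2} = \left(-2\right)^{2} = 4$)
$\frac{1}{b{\left(L{\left(-29 \right)},-531 \right)} + 83233} = \frac{1}{610 + 83233} = \frac{1}{83843}$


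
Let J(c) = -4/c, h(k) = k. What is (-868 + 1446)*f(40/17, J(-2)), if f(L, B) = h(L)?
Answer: 1360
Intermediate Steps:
f(L, B) = L
(-868 + 1446)*f(40/17, J(-2)) = (-868 + 1446)*(40/17) = 578*(40*(1/17)) = 578*(40/17) = 1360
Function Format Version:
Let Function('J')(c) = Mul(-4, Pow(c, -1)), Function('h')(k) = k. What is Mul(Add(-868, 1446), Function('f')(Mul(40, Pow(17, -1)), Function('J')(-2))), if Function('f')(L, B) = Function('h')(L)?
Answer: 1360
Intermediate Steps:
Function('f')(L, B) = L
Mul(Add(-868, 1446), Function('f')(Mul(40, Pow(17, -1)), Function('J')(-2))) = Mul(Add(-868, 1446), Mul(40, Pow(17, -1))) = Mul(578, Mul(40, Rational(1, 17))) = Mul(578, Rational(40, 17)) = 1360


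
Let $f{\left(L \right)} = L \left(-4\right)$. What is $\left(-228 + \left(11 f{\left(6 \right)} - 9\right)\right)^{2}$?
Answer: $251001$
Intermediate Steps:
$f{\left(L \right)} = - 4 L$
$\left(-228 + \left(11 f{\left(6 \right)} - 9\right)\right)^{2} = \left(-228 + \left(11 \left(\left(-4\right) 6\right) - 9\right)\right)^{2} = \left(-228 + \left(11 \left(-24\right) - 9\right)\right)^{2} = \left(-228 - 273\right)^{2} = \left(-501\right)^{2} = 251001$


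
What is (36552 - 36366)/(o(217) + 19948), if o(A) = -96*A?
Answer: -93/442 ≈ -0.21041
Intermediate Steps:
(36552 - 36366)/(o(217) + 19948) = (36552 - 36366)/(-96*217 + 19948) = 186/(-20832 + 19948) = 186/(-884) = 186*(-1/884) = -93/442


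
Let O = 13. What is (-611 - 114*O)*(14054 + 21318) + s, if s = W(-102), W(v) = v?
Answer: -74033698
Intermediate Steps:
s = -102
(-611 - 114*O)*(14054 + 21318) + s = (-611 - 114*13)*(14054 + 21318) - 102 = (-611 - 1482)*35372 - 102 = -2093*35372 - 102 = -74033596 - 102 = -74033698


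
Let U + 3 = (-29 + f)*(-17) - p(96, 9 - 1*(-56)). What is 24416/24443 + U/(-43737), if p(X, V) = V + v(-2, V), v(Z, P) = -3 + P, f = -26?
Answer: 1048205977/1069063491 ≈ 0.98049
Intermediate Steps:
p(X, V) = -3 + 2*V (p(X, V) = V + (-3 + V) = -3 + 2*V)
U = 805 (U = -3 + ((-29 - 26)*(-17) - (-3 + 2*(9 - 1*(-56)))) = -3 + (-55*(-17) - (-3 + 2*(9 + 56))) = -3 + (935 - (-3 + 2*65)) = -3 + (935 - (-3 + 130)) = -3 + (935 - 1*127) = -3 + (935 - 127) = -3 + 808 = 805)
24416/24443 + U/(-43737) = 24416/24443 + 805/(-43737) = 24416*(1/24443) + 805*(-1/43737) = 24416/24443 - 805/43737 = 1048205977/1069063491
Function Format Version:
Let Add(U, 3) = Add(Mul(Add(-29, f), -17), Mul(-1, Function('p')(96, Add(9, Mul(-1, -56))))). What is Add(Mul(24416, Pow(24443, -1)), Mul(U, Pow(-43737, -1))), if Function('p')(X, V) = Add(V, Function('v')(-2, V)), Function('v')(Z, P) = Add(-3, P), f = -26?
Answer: Rational(1048205977, 1069063491) ≈ 0.98049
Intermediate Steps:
Function('p')(X, V) = Add(-3, Mul(2, V)) (Function('p')(X, V) = Add(V, Add(-3, V)) = Add(-3, Mul(2, V)))
U = 805 (U = Add(-3, Add(Mul(Add(-29, -26), -17), Mul(-1, Add(-3, Mul(2, Add(9, Mul(-1, -56))))))) = Add(-3, Add(Mul(-55, -17), Mul(-1, Add(-3, Mul(2, Add(9, 56)))))) = Add(-3, Add(935, Mul(-1, Add(-3, Mul(2, 65))))) = Add(-3, Add(935, Mul(-1, Add(-3, 130)))) = Add(-3, Add(935, Mul(-1, 127))) = Add(-3, Add(935, -127)) = Add(-3, 808) = 805)
Add(Mul(24416, Pow(24443, -1)), Mul(U, Pow(-43737, -1))) = Add(Mul(24416, Pow(24443, -1)), Mul(805, Pow(-43737, -1))) = Add(Mul(24416, Rational(1, 24443)), Mul(805, Rational(-1, 43737))) = Add(Rational(24416, 24443), Rational(-805, 43737)) = Rational(1048205977, 1069063491)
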